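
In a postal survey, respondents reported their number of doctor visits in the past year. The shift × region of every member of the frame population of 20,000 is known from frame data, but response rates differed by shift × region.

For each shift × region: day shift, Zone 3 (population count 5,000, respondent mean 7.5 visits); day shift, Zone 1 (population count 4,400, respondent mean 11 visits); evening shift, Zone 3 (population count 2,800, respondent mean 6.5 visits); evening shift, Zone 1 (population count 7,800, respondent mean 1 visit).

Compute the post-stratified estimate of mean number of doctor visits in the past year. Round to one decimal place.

5.6

Reweight to the known shift × region distribution:
  day shift, Zone 3: (5,000/20,000) × 7.5 = 1.875
  day shift, Zone 1: (4,400/20,000) × 11 = 2.42
  evening shift, Zone 3: (2,800/20,000) × 6.5 = 0.91
  evening shift, Zone 1: (7,800/20,000) × 1 = 0.39
Post-stratified estimate = 5.595 → 5.6.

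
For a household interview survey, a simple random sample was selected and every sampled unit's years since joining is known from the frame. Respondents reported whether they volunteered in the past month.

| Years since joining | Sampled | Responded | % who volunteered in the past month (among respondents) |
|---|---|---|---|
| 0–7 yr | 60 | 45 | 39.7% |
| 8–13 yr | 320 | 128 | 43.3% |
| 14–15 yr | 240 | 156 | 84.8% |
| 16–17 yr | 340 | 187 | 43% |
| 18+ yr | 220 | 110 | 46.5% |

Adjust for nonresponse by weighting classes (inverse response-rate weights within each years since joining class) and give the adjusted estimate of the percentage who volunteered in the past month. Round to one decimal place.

52.1%

Response rates by class: 0–7 yr 45/60 = 75%, 8–13 yr 128/320 = 40%, 14–15 yr 156/240 = 65%, 16–17 yr 187/340 = 55%, 18+ yr 110/220 = 50%.
With weight = n_sampled/n_responded per class, the weighted class total is n_sampled:
  0–7 yr: 60 × 39.7 = 2382
  8–13 yr: 320 × 43.3 = 13,856
  14–15 yr: 240 × 84.8 = 20,352
  16–17 yr: 340 × 43 = 14,620
  18+ yr: 220 × 46.5 = 10,230
Adjusted estimate = 61,440 / 1,180 = 52.0678 → 52.1%.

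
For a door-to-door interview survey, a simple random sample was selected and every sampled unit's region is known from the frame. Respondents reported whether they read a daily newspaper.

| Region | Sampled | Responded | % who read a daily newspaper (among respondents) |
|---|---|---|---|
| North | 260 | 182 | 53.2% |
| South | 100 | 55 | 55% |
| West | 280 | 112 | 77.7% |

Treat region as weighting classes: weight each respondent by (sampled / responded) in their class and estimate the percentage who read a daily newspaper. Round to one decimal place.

Response rates by class: North 182/260 = 70%, South 55/100 = 55%, West 112/280 = 40%.
With weight = n_sampled/n_responded per class, the weighted class total is n_sampled:
  North: 260 × 53.2 = 13,832
  South: 100 × 55 = 5500
  West: 280 × 77.7 = 21,756
Adjusted estimate = 41,088 / 640 = 64.2 → 64.2%.

64.2%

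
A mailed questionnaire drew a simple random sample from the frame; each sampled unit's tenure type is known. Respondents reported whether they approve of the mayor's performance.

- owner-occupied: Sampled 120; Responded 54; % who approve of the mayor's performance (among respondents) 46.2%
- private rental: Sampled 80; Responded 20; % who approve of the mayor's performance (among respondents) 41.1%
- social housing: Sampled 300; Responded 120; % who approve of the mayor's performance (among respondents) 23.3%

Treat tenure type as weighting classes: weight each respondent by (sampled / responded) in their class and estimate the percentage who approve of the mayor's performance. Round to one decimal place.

31.6%

Response rates by class: owner-occupied 54/120 = 45%, private rental 20/80 = 25%, social housing 120/300 = 40%.
Each respondent's weight = sampled/responded in their class; summing within a class gives n_sampled, so:
  owner-occupied: 120 × 46.2 = 5544
  private rental: 80 × 41.1 = 3288
  social housing: 300 × 23.3 = 6990
Adjusted estimate = 15,822 / 500 = 31.644 → 31.6%.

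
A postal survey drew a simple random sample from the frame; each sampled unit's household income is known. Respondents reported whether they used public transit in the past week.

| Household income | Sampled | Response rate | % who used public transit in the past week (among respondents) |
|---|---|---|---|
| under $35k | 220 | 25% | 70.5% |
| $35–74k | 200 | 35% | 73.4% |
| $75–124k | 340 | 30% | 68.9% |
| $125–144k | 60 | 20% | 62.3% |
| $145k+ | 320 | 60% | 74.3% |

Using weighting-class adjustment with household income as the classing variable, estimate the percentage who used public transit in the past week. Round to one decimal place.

71.2%

Inverse-response-rate weighting restores each class to its sampled count, so class totals weight by n_sampled:
  under $35k: 220 × 70.5 = 15,510
  $35–74k: 200 × 73.4 = 14680
  $75–124k: 340 × 68.9 = 23426
  $125–144k: 60 × 62.3 = 3738
  $145k+: 320 × 74.3 = 23,776
Adjusted estimate = 81,130 / 1,140 = 71.1667 → 71.2%.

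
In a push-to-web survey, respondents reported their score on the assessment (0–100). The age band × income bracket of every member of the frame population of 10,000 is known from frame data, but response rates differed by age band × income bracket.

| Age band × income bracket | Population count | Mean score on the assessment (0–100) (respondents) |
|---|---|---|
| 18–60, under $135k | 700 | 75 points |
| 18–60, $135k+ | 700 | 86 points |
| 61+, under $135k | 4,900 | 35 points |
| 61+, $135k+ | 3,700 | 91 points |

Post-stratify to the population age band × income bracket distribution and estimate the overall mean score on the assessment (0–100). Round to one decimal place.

62.1

Reweight to the known age band × income bracket distribution:
  18–60, under $135k: (700/10,000) × 75 = 5.25
  18–60, $135k+: (700/10,000) × 86 = 6.02
  61+, under $135k: (4,900/10,000) × 35 = 17.15
  61+, $135k+: (3,700/10,000) × 91 = 33.67
Post-stratified estimate = 62.09 → 62.1.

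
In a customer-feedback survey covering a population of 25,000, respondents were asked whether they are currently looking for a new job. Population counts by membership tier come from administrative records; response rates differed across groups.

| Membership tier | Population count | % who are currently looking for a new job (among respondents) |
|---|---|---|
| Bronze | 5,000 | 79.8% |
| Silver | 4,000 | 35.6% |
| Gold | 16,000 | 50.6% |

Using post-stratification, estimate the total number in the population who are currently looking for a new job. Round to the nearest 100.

13,500

Apply each group's respondent rate to its population count:
  Bronze: 5,000 × 79.8% = 3990
  Silver: 4,000 × 35.6% = 1424
  Gold: 16,000 × 50.6% = 8096
Estimated total = 13,510 → 13,500.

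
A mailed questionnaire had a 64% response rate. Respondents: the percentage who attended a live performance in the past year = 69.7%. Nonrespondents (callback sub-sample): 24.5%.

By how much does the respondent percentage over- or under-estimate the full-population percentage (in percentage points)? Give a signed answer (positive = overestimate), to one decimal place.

Nonresponse fraction = 1 − 0.64 = 0.36.
Bias = (nonresponse fraction) × (respondent percentage − nonrespondent percentage)
     = 0.36 × (69.7 − 24.5) = 0.36 × 45.2 = 16.272.

+16.3 percentage points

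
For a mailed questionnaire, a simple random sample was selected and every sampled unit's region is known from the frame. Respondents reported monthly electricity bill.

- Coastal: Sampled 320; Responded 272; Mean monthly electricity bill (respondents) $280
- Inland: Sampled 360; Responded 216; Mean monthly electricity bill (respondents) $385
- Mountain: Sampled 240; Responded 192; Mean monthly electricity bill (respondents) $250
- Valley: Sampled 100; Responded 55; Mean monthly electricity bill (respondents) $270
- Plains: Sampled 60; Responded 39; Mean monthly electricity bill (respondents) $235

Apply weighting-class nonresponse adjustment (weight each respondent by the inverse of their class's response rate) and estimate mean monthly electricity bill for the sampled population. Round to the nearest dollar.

Class response rates: Coastal 272/320 = 85%, Inland 216/360 = 60%, Mountain 192/240 = 80%, Valley 55/100 = 55%, Plains 39/60 = 65%.
Weighting each respondent by the inverse class response rate inflates each class back to its sampled size, so the class weight is n_sampled:
  Coastal: 320 × 280 = 89,600
  Inland: 360 × 385 = 138,600
  Mountain: 240 × 250 = 60,000
  Valley: 100 × 270 = 27,000
  Plains: 60 × 235 = 14,100
Adjusted estimate = 329,300 / 1,080 = 304.907 → $305.

$305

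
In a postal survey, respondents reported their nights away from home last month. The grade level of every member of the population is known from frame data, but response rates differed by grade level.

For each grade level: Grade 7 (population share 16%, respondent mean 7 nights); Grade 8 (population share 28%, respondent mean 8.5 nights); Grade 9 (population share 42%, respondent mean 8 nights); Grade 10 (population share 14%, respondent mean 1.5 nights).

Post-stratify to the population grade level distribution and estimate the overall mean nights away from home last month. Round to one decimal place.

Post-stratification weights by population share, not respondent share:
  Grade 7: 0.16 × 7 = 1.12
  Grade 8: 0.28 × 8.5 = 2.38
  Grade 9: 0.42 × 8 = 3.36
  Grade 10: 0.14 × 1.5 = 0.21
Post-stratified estimate = 7.07 → 7.1.

7.1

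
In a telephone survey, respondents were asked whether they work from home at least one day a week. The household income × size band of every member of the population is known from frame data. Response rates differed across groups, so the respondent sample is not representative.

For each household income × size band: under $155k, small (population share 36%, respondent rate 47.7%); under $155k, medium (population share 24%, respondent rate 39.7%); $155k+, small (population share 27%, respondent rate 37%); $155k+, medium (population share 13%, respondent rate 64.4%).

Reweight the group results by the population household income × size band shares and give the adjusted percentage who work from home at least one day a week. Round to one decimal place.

45.1%

Post-stratification weights by population share, not respondent share:
  under $155k, small: 0.36 × 47.7 = 17.172
  under $155k, medium: 0.24 × 39.7 = 9.528
  $155k+, small: 0.27 × 37 = 9.99
  $155k+, medium: 0.13 × 64.4 = 8.372
Post-stratified estimate = 45.062 → 45.1%.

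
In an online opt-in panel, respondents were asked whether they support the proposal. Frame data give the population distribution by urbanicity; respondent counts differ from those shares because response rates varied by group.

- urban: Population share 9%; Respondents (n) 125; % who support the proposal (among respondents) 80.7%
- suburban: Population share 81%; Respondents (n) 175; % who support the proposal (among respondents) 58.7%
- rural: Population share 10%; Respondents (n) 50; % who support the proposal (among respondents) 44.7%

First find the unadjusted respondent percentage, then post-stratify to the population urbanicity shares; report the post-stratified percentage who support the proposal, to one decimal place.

59.3%

Unadjusted (pooled respondent) estimate weights by respondent counts:
  (125/350)×80.7 + (175/350)×58.7 + (50/350)×44.7 = 64.5571%
Post-stratifying to population shares instead:
  0.09×80.7 + 0.81×58.7 + 0.1×44.7 = 59.28%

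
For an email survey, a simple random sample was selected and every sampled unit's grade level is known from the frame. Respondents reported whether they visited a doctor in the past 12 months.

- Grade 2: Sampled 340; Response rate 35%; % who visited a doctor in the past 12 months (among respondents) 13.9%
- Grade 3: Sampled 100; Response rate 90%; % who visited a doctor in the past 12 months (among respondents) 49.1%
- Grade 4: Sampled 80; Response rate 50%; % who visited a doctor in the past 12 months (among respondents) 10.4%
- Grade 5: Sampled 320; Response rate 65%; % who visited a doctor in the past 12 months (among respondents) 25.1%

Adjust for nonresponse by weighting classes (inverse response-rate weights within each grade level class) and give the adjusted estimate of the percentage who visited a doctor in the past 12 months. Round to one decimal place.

Each respondent's weight = sampled/responded in their class; summing within a class gives n_sampled, so:
  Grade 2: 340 × 13.9 = 4726
  Grade 3: 100 × 49.1 = 4910
  Grade 4: 80 × 10.4 = 832
  Grade 5: 320 × 25.1 = 8032
Adjusted estimate = 18,500 / 840 = 22.0238 → 22.0%.

22.0%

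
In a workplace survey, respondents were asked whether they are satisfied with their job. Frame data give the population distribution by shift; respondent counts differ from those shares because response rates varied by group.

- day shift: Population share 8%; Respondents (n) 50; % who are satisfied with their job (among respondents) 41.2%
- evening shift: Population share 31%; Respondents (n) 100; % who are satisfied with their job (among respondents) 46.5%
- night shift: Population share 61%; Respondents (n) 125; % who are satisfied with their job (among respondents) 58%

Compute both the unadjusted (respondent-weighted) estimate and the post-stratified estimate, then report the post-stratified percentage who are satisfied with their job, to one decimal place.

53.1%

Unadjusted (pooled respondent) estimate weights by respondent counts:
  (50/275)×41.2 + (100/275)×46.5 + (125/275)×58 = 50.7636%
Reweighting by population shift shares:
  0.08×41.2 + 0.31×46.5 + 0.61×58 = 53.091%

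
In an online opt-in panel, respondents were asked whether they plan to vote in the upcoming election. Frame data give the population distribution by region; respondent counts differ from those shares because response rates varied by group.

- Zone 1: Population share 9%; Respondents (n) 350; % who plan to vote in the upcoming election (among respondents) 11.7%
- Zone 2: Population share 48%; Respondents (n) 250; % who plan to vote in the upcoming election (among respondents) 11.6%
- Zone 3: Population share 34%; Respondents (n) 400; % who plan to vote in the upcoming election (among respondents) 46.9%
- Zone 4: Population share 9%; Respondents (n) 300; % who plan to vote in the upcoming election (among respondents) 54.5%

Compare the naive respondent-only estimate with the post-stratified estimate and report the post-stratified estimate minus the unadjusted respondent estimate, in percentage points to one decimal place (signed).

-4.9 percentage points

Unadjusted (pooled respondent) estimate weights by respondent counts:
  (350/1300)×11.7 + (250/1300)×11.6 + (400/1300)×46.9 + (300/1300)×54.5 = 32.3885%
Reweighting by population region shares:
  0.09×11.7 + 0.48×11.6 + 0.34×46.9 + 0.09×54.5 = 27.472%
Difference = 27.472 − 32.3885 = -4.9165 pp.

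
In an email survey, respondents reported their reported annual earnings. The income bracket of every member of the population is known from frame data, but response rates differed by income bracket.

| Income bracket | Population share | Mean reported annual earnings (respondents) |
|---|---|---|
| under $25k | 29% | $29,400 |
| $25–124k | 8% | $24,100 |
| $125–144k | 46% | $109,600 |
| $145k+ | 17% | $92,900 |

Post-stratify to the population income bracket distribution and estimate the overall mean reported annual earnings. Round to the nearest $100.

Reweight to the known income bracket distribution:
  under $25k: 0.29 × 29,400 = 8526
  $25–124k: 0.08 × 24,100 = 1928
  $125–144k: 0.46 × 109,600 = 50,416
  $145k+: 0.17 × 92,900 = 15,793
Post-stratified estimate = 76,663 → $76,700.

$76,700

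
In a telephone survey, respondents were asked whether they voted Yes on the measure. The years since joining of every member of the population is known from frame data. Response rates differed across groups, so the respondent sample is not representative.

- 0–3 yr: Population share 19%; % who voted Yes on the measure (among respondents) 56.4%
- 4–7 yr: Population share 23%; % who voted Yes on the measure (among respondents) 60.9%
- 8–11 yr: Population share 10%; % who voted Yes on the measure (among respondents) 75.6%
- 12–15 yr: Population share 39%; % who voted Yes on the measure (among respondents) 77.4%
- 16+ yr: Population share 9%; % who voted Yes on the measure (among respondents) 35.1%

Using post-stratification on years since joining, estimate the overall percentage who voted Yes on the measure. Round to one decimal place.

Weight each group's respondent value by its population share:
  0–3 yr: 0.19 × 56.4 = 10.716
  4–7 yr: 0.23 × 60.9 = 14.007
  8–11 yr: 0.1 × 75.6 = 7.56
  12–15 yr: 0.39 × 77.4 = 30.186
  16+ yr: 0.09 × 35.1 = 3.159
Post-stratified estimate = 65.628 → 65.6%.

65.6%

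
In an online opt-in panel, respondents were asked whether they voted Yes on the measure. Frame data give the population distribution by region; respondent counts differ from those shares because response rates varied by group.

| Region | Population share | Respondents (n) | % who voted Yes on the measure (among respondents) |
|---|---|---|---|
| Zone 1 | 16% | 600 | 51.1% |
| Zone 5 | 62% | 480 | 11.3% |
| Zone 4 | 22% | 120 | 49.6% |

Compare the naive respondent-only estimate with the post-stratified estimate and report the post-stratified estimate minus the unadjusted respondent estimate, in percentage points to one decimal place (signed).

-8.9 percentage points

Naive respondent-only estimate (weights = respondent counts):
  (600/1200)×51.1 + (480/1200)×11.3 + (120/1200)×49.6 = 35.03%
Post-stratifying to population shares instead:
  0.16×51.1 + 0.62×11.3 + 0.22×49.6 = 26.094%
Difference = 26.094 − 35.03 = -8.936 pp.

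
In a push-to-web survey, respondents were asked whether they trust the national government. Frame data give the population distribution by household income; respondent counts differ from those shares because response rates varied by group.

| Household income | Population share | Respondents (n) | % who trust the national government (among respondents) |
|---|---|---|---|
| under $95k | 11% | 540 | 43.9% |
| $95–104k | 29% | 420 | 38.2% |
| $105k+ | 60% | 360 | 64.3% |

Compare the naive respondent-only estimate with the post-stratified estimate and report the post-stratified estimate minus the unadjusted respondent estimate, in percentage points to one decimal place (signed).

Naive respondent-only estimate (weights = respondent counts):
  (540/1320)×43.9 + (420/1320)×38.2 + (360/1320)×64.3 = 47.65%
Post-stratifying to population shares instead:
  0.11×43.9 + 0.29×38.2 + 0.6×64.3 = 54.487%
Difference = 54.487 − 47.65 = 6.837 pp.

+6.8 percentage points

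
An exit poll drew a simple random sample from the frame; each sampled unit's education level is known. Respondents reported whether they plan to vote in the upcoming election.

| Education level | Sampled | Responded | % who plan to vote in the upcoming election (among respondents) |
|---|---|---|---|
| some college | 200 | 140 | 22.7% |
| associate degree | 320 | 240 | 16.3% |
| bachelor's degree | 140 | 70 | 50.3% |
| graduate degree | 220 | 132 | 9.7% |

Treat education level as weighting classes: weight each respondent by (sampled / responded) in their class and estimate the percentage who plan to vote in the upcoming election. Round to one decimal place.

21.5%

Response rates by class: some college 140/200 = 70%, associate degree 240/320 = 75%, bachelor's degree 70/140 = 50%, graduate degree 132/220 = 60%.
Inverse-response-rate weighting restores each class to its sampled count, so class totals weight by n_sampled:
  some college: 200 × 22.7 = 4540
  associate degree: 320 × 16.3 = 5216
  bachelor's degree: 140 × 50.3 = 7042
  graduate degree: 220 × 9.7 = 2134
Adjusted estimate = 18,932 / 880 = 21.5136 → 21.5%.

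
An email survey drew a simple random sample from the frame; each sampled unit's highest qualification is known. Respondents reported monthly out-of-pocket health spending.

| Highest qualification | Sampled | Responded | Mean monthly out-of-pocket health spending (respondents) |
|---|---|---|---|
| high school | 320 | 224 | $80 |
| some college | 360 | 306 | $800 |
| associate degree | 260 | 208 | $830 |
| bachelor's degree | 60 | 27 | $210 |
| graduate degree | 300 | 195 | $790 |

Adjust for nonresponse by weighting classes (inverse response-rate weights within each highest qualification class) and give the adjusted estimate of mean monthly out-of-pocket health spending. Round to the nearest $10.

Response rates by class: high school 224/320 = 70%, some college 306/360 = 85%, associate degree 208/260 = 80%, bachelor's degree 27/60 = 45%, graduate degree 195/300 = 65%.
Inverse-response-rate weighting restores each class to its sampled count, so class totals weight by n_sampled:
  high school: 320 × 80 = 25,600
  some college: 360 × 800 = 288,000
  associate degree: 260 × 830 = 215,800
  bachelor's degree: 60 × 210 = 12,600
  graduate degree: 300 × 790 = 237,000
Adjusted estimate = 779,000 / 1,300 = 599.231 → $600.

$600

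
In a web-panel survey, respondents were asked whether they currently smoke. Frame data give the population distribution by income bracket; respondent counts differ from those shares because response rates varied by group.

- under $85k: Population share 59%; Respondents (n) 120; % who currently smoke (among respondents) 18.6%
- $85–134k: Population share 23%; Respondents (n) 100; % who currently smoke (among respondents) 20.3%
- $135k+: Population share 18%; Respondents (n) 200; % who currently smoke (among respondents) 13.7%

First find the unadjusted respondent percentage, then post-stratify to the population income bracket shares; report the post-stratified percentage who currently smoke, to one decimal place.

18.1%

Without adjustment, the pooled respondent share is:
  (120/420)×18.6 + (100/420)×20.3 + (200/420)×13.7 = 16.6714%
Post-stratified estimate weights by population shares:
  0.59×18.6 + 0.23×20.3 + 0.18×13.7 = 18.109%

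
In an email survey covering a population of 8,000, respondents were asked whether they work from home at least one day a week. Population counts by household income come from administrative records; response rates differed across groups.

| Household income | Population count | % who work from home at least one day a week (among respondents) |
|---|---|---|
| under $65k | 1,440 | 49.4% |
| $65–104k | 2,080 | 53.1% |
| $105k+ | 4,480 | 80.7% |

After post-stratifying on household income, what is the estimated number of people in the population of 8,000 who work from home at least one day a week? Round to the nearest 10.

5,430

Estimated count per cell = population count × respondent percentage:
  under $65k: 1,440 × 49.4% = 711.36
  $65–104k: 2,080 × 53.1% = 1104.48
  $105k+: 4,480 × 80.7% = 3615.36
Estimated total = 5431.2 → 5,430.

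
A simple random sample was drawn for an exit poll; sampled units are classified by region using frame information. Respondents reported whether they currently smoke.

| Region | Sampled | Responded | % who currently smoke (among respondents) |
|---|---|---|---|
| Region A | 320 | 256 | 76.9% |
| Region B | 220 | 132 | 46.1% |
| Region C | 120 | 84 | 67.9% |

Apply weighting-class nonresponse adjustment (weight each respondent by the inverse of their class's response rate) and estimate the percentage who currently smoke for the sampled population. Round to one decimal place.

Class response rates: Region A 256/320 = 80%, Region B 132/220 = 60%, Region C 84/120 = 70%.
With weight = n_sampled/n_responded per class, the weighted class total is n_sampled:
  Region A: 320 × 76.9 = 24,608
  Region B: 220 × 46.1 = 10,142
  Region C: 120 × 67.9 = 8148
Adjusted estimate = 42,898 / 660 = 64.997 → 65.0%.

65.0%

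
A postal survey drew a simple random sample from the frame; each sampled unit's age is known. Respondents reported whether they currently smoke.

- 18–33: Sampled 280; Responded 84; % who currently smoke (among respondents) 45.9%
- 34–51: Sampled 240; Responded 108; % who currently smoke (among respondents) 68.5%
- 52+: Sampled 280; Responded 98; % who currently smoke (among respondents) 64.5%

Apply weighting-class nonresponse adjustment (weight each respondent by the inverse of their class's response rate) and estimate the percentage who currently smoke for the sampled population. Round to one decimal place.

Response rates by class: 18–33 84/280 = 30%, 34–51 108/240 = 45%, 52+ 98/280 = 35%.
Each respondent's weight = sampled/responded in their class; summing within a class gives n_sampled, so:
  18–33: 280 × 45.9 = 12,852
  34–51: 240 × 68.5 = 16,440
  52+: 280 × 64.5 = 18,060
Adjusted estimate = 47,352 / 800 = 59.19 → 59.2%.

59.2%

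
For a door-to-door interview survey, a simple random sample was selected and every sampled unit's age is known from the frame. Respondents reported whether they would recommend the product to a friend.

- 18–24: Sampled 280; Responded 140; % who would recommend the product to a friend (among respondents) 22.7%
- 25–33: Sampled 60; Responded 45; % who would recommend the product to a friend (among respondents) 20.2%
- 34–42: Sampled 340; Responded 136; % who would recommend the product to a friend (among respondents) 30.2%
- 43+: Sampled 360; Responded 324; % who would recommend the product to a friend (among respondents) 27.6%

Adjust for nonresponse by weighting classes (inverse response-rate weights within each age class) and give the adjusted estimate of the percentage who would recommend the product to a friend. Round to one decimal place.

26.7%

Class response rates: 18–24 140/280 = 50%, 25–33 45/60 = 75%, 34–42 136/340 = 40%, 43+ 324/360 = 90%.
Inverse-response-rate weighting restores each class to its sampled count, so class totals weight by n_sampled:
  18–24: 280 × 22.7 = 6356
  25–33: 60 × 20.2 = 1212
  34–42: 340 × 30.2 = 10,268
  43+: 360 × 27.6 = 9936
Adjusted estimate = 27,772 / 1,040 = 26.7038 → 26.7%.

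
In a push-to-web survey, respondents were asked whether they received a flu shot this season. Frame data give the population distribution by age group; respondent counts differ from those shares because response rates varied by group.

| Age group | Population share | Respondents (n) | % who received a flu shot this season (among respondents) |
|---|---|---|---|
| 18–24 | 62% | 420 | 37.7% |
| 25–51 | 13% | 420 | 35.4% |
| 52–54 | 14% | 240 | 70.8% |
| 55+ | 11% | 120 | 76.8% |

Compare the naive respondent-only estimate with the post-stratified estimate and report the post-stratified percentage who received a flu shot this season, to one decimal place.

Without adjustment, the pooled respondent share is:
  (420/1200)×37.7 + (420/1200)×35.4 + (240/1200)×70.8 + (120/1200)×76.8 = 47.425%
Post-stratified estimate weights by population shares:
  0.62×37.7 + 0.13×35.4 + 0.14×70.8 + 0.11×76.8 = 46.336%

46.3%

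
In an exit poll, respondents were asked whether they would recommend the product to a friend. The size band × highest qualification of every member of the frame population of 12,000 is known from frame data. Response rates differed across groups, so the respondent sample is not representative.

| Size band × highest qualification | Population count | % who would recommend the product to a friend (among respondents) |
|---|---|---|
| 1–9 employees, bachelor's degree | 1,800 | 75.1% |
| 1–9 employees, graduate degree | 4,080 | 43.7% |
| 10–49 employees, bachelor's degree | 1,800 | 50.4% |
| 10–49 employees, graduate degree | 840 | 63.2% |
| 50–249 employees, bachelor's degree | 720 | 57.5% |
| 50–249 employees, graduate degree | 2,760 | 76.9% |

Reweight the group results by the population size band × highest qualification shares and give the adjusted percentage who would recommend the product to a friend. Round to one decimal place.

Weight each group's respondent value by its population share:
  1–9 employees, bachelor's degree: (1,800/12,000) × 75.1 = 11.265
  1–9 employees, graduate degree: (4,080/12,000) × 43.7 = 14.858
  10–49 employees, bachelor's degree: (1,800/12,000) × 50.4 = 7.56
  10–49 employees, graduate degree: (840/12,000) × 63.2 = 4.424
  50–249 employees, bachelor's degree: (720/12,000) × 57.5 = 3.45
  50–249 employees, graduate degree: (2,760/12,000) × 76.9 = 17.687
Post-stratified estimate = 59.244 → 59.2%.

59.2%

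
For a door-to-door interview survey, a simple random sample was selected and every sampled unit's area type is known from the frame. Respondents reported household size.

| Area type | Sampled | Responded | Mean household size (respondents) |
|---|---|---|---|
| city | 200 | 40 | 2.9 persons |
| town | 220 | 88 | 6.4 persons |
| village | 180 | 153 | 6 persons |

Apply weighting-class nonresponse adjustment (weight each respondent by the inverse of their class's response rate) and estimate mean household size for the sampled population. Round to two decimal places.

Response rates by class: city 40/200 = 20%, town 88/220 = 40%, village 153/180 = 85%.
Inverse-response-rate weighting restores each class to its sampled count, so class totals weight by n_sampled:
  city: 200 × 2.9 = 580
  town: 220 × 6.4 = 1408
  village: 180 × 6 = 1080
Adjusted estimate = 3068 / 600 = 5.11333 → 5.11.

5.11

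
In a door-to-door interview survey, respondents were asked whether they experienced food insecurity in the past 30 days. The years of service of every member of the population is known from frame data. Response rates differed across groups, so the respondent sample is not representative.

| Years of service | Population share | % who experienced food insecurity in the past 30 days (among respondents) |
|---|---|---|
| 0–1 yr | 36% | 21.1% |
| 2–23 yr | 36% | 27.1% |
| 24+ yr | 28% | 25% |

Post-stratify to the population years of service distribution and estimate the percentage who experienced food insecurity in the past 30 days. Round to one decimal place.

24.4%

Post-stratification weights by population share, not respondent share:
  0–1 yr: 0.36 × 21.1 = 7.596
  2–23 yr: 0.36 × 27.1 = 9.756
  24+ yr: 0.28 × 25 = 7
Post-stratified estimate = 24.352 → 24.4%.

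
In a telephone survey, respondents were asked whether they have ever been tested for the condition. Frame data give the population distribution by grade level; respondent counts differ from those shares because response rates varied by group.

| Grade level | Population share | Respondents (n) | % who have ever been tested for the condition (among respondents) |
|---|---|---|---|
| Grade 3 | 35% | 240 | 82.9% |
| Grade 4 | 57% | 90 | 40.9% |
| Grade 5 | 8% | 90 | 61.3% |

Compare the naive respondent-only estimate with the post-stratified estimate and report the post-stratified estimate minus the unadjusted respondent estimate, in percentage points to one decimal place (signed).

-12.0 percentage points

Unadjusted (pooled respondent) estimate weights by respondent counts:
  (240/420)×82.9 + (90/420)×40.9 + (90/420)×61.3 = 69.2714%
Post-stratified estimate weights by population shares:
  0.35×82.9 + 0.57×40.9 + 0.08×61.3 = 57.232%
Difference = 57.232 − 69.2714 = -12.0394 pp.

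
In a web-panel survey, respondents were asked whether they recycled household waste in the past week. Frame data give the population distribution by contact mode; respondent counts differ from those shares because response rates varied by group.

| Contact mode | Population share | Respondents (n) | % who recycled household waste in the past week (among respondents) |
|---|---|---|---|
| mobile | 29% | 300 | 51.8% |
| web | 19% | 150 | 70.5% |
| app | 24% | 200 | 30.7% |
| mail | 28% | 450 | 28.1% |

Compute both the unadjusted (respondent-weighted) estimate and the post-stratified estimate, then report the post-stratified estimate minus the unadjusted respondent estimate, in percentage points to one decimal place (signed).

Unadjusted (pooled respondent) estimate weights by respondent counts:
  (300/1100)×51.8 + (150/1100)×70.5 + (200/1100)×30.7 + (450/1100)×28.1 = 40.8182%
Reweighting by population contact mode shares:
  0.29×51.8 + 0.19×70.5 + 0.24×30.7 + 0.28×28.1 = 43.653%
Difference = 43.653 − 40.8182 = 2.8348 pp.

+2.8 percentage points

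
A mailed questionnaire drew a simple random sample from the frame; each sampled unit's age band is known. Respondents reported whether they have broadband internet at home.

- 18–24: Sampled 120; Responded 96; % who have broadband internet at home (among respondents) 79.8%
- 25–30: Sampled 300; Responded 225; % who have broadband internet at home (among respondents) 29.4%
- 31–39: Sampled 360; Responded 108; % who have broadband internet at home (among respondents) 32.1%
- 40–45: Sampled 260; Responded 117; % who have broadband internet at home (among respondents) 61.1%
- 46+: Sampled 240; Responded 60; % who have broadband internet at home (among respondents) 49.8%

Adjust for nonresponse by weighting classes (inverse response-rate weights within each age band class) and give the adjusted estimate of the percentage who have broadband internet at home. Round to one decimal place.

Response rates by class: 18–24 96/120 = 80%, 25–30 225/300 = 75%, 31–39 108/360 = 30%, 40–45 117/260 = 45%, 46+ 60/240 = 25%.
Inverse-response-rate weighting restores each class to its sampled count, so class totals weight by n_sampled:
  18–24: 120 × 79.8 = 9576
  25–30: 300 × 29.4 = 8820
  31–39: 360 × 32.1 = 11,556
  40–45: 260 × 61.1 = 15,886
  46+: 240 × 49.8 = 11,952
Adjusted estimate = 57,790 / 1,280 = 45.1484 → 45.1%.

45.1%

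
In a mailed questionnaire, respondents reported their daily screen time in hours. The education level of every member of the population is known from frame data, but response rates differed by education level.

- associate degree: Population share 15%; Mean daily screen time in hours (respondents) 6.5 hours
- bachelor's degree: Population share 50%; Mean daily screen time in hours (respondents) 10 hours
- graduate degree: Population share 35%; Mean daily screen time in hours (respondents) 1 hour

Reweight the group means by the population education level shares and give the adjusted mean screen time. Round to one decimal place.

6.3

Each cell contributes population-share × respondent value:
  associate degree: 0.15 × 6.5 = 0.975
  bachelor's degree: 0.5 × 10 = 5
  graduate degree: 0.35 × 1 = 0.35
Post-stratified estimate = 6.325 → 6.3.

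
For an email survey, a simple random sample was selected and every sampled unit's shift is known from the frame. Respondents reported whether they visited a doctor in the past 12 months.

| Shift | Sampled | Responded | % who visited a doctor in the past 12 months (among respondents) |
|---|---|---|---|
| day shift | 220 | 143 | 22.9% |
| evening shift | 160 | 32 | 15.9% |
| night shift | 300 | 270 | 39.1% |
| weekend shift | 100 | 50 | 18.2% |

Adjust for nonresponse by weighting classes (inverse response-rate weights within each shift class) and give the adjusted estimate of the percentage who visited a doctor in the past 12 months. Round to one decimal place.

27.1%

Response rates by class: day shift 143/220 = 65%, evening shift 32/160 = 20%, night shift 270/300 = 90%, weekend shift 50/100 = 50%.
Weighting each respondent by the inverse class response rate inflates each class back to its sampled size, so the class weight is n_sampled:
  day shift: 220 × 22.9 = 5038
  evening shift: 160 × 15.9 = 2544
  night shift: 300 × 39.1 = 11,730
  weekend shift: 100 × 18.2 = 1820
Adjusted estimate = 21,132 / 780 = 27.0923 → 27.1%.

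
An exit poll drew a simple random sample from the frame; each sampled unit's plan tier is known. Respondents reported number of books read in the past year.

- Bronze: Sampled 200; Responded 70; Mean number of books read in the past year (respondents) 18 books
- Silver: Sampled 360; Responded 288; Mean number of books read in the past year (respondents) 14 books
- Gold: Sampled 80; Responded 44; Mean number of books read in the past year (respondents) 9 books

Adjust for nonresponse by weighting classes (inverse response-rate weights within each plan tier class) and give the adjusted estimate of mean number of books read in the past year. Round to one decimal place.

14.6

Response rates by class: Bronze 70/200 = 35%, Silver 288/360 = 80%, Gold 44/80 = 55%.
With weight = n_sampled/n_responded per class, the weighted class total is n_sampled:
  Bronze: 200 × 18 = 3600
  Silver: 360 × 14 = 5040
  Gold: 80 × 9 = 720
Adjusted estimate = 9360 / 640 = 14.625 → 14.6.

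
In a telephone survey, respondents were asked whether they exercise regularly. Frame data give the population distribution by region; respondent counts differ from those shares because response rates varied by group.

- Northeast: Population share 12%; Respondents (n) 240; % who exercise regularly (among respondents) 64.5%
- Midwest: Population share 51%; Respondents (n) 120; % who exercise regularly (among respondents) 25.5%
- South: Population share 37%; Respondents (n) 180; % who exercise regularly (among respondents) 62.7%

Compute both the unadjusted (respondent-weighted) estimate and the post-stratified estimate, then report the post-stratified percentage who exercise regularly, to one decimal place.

43.9%

Naive respondent-only estimate (weights = respondent counts):
  (240/540)×64.5 + (120/540)×25.5 + (180/540)×62.7 = 55.2333%
Reweighting by population region shares:
  0.12×64.5 + 0.51×25.5 + 0.37×62.7 = 43.944%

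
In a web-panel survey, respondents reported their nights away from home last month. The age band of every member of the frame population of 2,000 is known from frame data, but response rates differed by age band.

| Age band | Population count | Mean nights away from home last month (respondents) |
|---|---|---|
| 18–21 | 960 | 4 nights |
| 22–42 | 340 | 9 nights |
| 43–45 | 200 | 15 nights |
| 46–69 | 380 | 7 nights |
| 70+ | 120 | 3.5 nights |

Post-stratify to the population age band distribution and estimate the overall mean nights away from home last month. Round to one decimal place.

Reweight to the known age band distribution:
  18–21: (960/2,000) × 4 = 1.92
  22–42: (340/2,000) × 9 = 1.53
  43–45: (200/2,000) × 15 = 1.5
  46–69: (380/2,000) × 7 = 1.33
  70+: (120/2,000) × 3.5 = 0.21
Post-stratified estimate = 6.49 → 6.5.

6.5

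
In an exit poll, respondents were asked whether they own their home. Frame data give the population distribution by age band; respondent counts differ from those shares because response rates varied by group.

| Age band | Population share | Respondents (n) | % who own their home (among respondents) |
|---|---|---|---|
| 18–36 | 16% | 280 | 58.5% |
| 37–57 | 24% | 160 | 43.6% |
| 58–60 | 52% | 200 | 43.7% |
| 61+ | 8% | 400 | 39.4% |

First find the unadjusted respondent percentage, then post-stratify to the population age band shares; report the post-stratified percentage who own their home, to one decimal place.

45.7%

Without adjustment, the pooled respondent share is:
  (280/1040)×58.5 + (160/1040)×43.6 + (200/1040)×43.7 + (400/1040)×39.4 = 46.0154%
Post-stratified estimate weights by population shares:
  0.16×58.5 + 0.24×43.6 + 0.52×43.7 + 0.08×39.4 = 45.7%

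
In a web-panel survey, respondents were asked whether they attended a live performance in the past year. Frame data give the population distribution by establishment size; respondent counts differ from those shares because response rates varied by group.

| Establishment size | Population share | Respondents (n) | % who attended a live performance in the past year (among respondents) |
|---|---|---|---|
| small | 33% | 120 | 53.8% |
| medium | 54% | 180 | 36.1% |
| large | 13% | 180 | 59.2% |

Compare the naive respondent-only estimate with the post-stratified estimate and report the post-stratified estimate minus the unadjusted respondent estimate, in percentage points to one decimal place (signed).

Unadjusted (pooled respondent) estimate weights by respondent counts:
  (120/480)×53.8 + (180/480)×36.1 + (180/480)×59.2 = 49.1875%
Post-stratifying to population shares instead:
  0.33×53.8 + 0.54×36.1 + 0.13×59.2 = 44.944%
Difference = 44.944 − 49.1875 = -4.2435 pp.

-4.2 percentage points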